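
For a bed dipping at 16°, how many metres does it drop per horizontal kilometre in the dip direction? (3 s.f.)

drop per km = 1000 × tan 16° = 1000 × 0.2867

287 m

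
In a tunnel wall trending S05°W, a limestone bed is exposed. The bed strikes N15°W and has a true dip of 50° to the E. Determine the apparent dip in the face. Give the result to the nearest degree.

22°

The section lies 20° from the strike.
tan α = tan 50° × sin 20° = 1.1918 × 0.3420 = 0.4076
α = arctan(0.4076) = 22.18°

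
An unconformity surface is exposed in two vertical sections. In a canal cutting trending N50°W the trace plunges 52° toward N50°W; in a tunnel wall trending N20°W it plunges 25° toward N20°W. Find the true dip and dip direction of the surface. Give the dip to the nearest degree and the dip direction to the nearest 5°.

true dip 61°, dip direction 265°

Represent each trace as a vector plunging at its apparent dip toward its trend (east-north-up frame): v₁ = (-0.472, 0.396, -0.788), v₂ = (-0.310, 0.852, -0.423).
Cross product v₁ × v₂ gives the pole to the plane: n ∝ (-0.504, -0.045, 0.279).
tan δ = √(n_x²+n_y²)/n_z = 0.506/0.279, so δ = 61.1°.
Dip direction = azimuth of (n_x, n_y) = atan2(-0.504, -0.045) = 265°.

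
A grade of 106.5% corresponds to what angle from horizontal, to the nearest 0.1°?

tan θ = 106.5/100 = 1.0650
θ = arctan(1.0650) = 46.80°

46.8°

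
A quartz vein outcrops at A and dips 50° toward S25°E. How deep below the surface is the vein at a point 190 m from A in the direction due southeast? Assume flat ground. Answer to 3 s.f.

213 m

The hole lies 20° from the dip direction, so the down-dip offset is 190 × cos 20° = 178.54 m.
Depth = down-dip offset × tan(dip) = 178.54 × tan 50° = 178.54 × 1.1918
Depth = 212.78 m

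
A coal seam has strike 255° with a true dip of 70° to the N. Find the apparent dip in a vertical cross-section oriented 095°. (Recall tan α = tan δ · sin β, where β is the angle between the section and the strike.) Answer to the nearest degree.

Angle between strike (255°) and section (095°): β = 20°.
tan α = tan 70° × sin 20° = 2.7475 × 0.3420 = 0.9397
α = arctan(0.9397) = 43.22°

43°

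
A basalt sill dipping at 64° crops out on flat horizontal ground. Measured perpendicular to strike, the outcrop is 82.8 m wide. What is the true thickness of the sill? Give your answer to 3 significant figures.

74.4 m

True thickness t = w · sin(dip) = 82.8 × sin 64°
t = 82.8 × 0.8988 = 74.420 m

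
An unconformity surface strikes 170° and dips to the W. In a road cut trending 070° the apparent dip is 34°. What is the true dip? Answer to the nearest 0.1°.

β = acute angle between strike 170° and section 070° = 80°.
tan δ = tan α / sin β = tan 34° / sin 80° = 0.6745 / 0.9848 = 0.6849
true dip = arctan 0.6849 = 34.41°

34.4°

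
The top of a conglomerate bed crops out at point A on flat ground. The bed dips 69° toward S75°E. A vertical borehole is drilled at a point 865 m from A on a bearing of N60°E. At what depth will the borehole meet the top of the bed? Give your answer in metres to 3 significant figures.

The hole lies 45° from the dip direction, so the down-dip offset is 865 × cos 45° = 611.65 m.
Depth = down-dip offset × tan(dip) = 611.65 × tan 69° = 611.65 × 2.6051
Depth = 1593.40 m

1590 m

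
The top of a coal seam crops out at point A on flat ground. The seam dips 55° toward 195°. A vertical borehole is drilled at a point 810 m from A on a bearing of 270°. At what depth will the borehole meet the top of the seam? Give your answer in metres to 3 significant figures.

299 m

The hole lies 75° from the dip direction, so the down-dip offset is 810 × cos 75° = 209.64 m.
Depth = down-dip offset × tan(dip) = 209.64 × tan 55° = 209.64 × 1.4281
Depth = 299.40 m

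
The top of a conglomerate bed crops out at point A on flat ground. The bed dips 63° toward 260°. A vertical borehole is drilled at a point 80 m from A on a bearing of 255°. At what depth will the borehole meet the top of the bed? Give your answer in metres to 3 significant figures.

The hole lies 5° from the dip direction, so the down-dip offset is 80 × cos 5° = 79.70 m.
Depth = down-dip offset × tan(dip) = 79.70 × tan 63° = 79.70 × 1.9626
Depth = 156.41 m

156 m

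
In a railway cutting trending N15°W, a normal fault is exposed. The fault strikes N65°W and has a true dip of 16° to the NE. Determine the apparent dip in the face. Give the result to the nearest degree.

12°

The strike is N65°W and the section trends N15°W; the acute angle between them is β = 50°.
tan α = tan 16° × sin 50° = 0.2867 × 0.7660 = 0.2197
apparent dip = arctan 0.2197 = 12.39°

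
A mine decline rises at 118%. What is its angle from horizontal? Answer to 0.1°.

tan θ = 118/100 = 1.1800
θ = arctan(1.1800) = 49.72°

49.7°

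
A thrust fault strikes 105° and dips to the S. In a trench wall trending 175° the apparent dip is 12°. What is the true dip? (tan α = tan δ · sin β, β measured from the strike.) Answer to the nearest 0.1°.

12.7°

β = acute angle between strike 105° and section 175° = 70°.
tan δ = tan α / sin β = tan 12° / sin 70° = 0.2126 / 0.9397 = 0.2262
true dip = arctan 0.2262 = 12.75°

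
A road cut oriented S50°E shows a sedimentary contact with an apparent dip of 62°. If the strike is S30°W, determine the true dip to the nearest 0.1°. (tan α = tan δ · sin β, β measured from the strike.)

β = acute angle between strike S30°W and section S50°E = 80°.
tan(true dip) = tan 62° / sin 80° = 1.9097
δ = arctan(1.9097) = 62.36°

62.4°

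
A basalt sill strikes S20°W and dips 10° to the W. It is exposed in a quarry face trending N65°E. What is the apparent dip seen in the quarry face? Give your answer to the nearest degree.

Angle between strike (S20°W) and section (N65°E): β = 45°.
tan α = tan 10° × sin 45° = 0.1763 × 0.7071 = 0.1247
α = arctan(0.1247) = 7.11°

7°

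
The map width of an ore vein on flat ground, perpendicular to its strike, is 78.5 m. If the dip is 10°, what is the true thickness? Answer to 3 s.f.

True thickness t = w · sin(dip) = 78.5 × sin 10°
t = 78.5 × 0.1736 = 13.631 m

13.6 m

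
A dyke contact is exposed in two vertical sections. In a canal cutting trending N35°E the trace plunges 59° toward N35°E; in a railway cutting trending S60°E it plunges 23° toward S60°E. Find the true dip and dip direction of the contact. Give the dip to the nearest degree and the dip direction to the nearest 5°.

Represent each trace as a vector plunging at its apparent dip toward its trend (east-north-up frame): v₁ = (0.295, 0.422, -0.857), v₂ = (0.797, -0.460, -0.391).
Cross product v₁ × v₂ gives the pole to the plane: n ∝ (0.559, 0.568, 0.472).
True dip = arccos(n_z / |n|) = arccos(0.5097) = 59.4°.
Dip direction = atan2(0.559, 0.568) = 45° (azimuth of n's horizontal projection).

true dip 59°, dip direction 045°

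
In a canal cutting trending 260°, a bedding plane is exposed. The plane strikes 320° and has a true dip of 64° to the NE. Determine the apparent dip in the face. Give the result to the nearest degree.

61°

The section lies 60° from the strike.
tan α = tan 64° × sin 60° = 2.0503 × 0.8660 = 1.7756
α = arctan(1.7756) = 60.61°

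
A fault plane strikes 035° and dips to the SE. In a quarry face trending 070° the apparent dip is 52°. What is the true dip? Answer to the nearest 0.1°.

65.9°

β = acute angle between strike 035° and section 070° = 35°.
tan(true dip) = tan 52° / sin 35° = 2.2315
δ = arctan(2.2315) = 65.86°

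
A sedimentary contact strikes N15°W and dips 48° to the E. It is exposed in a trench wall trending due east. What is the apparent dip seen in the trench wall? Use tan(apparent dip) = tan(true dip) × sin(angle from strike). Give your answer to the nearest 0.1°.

47.0°

The section lies 75° from the strike.
tan(apparent dip) = tan 48° · sin 75° = 1.0728
α = arctan(1.0728) = 47.01°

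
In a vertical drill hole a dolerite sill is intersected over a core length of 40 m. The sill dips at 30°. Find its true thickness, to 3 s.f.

34.6 m

True thickness t = h · cos(dip) = 40 × cos 30°
t = 40 × 0.8660 = 34.641 m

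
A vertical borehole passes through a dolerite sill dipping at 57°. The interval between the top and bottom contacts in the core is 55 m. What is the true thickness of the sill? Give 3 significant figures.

True thickness t = h · cos(dip) = 55 × cos 57°
t = 55 × 0.5446 = 29.955 m

30.0 m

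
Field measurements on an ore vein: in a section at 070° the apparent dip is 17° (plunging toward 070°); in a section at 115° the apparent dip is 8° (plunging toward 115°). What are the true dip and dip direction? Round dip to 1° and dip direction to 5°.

true dip 18°, dip direction 050°

Represent each trace as a vector plunging at its apparent dip toward its trend (east-north-up frame): v₁ = (0.899, 0.327, -0.292), v₂ = (0.897, -0.419, -0.139).
n = v₁ × v₂ = (0.168, 0.137, 0.670) (taken with n_z > 0).
tan δ = √(n_x²+n_y²)/n_z = 0.217/0.670, so δ = 17.9°.
The horizontal component of n points toward azimuth atan2(n_x, n_y) = 51°, the dip direction.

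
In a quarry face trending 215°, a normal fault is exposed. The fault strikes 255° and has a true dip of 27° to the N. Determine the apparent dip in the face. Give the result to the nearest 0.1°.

The strike is 255° and the section trends 215°; the acute angle between them is β = 40°.
tan(apparent dip) = tan 27° · sin 40° = 0.3275
α = arctan(0.3275) = 18.13°

18.1°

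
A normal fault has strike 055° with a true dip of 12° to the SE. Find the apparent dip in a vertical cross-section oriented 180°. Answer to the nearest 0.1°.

The strike is 055° and the section trends 180°; the acute angle between them is β = 55°.
tan α = tan 12° × sin 55° = 0.2126 × 0.8192 = 0.1741
apparent dip = arctan 0.1741 = 9.88°

9.9°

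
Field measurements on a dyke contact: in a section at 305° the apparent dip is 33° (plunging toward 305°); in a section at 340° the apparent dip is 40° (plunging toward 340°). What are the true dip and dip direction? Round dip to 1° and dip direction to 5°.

true dip 40°, dip direction 345°

The two traces are lines in the plane: v₁ = (sin 305°·cos 33°, cos 305°·cos 33°, −sin 33°), v₂ = (sin 340°·cos 40°, cos 340°·cos 40°, −sin 40°).
n = v₁ × v₂ = (-0.083, 0.299, 0.368) (taken with n_z > 0).
True dip = arccos(n_z / |n|) = arccos(0.7651) = 40.1°.
Dip direction = azimuth of (n_x, n_y) = atan2(-0.083, 0.299) = 345°.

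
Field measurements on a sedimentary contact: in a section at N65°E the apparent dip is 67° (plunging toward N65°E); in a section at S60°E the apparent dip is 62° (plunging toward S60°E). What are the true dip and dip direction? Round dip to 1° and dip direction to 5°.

Each apparent-dip line lies in the plane. As unit vectors (x east, y north, z up), v₁ plunges 67°→N65°E and v₂ plunges 62°→S60°E.
n = v₁ × v₂ = (0.362, 0.062, 0.150) (taken with n_z > 0).
tan δ = √(n_x²+n_y²)/n_z = 0.367/0.150, so δ = 67.7°.
Dip direction = atan2(0.362, 0.062) = 80° (azimuth of n's horizontal projection).

true dip 68°, dip direction 080°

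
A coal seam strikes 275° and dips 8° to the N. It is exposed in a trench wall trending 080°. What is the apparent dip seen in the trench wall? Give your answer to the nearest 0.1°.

The strike is 275° and the section trends 080°; the acute angle between them is β = 15°.
tan(apparent dip) = tan 8° · sin 15° = 0.0364
apparent dip = arctan 0.0364 = 2.08°

2.1°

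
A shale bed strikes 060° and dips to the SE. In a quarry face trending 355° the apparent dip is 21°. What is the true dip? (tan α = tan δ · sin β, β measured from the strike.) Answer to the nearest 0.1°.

23.0°

The section is 65° from the strike.
tan(true dip) = tan 21° / sin 65° = 0.4235
δ = arctan(0.4235) = 22.95°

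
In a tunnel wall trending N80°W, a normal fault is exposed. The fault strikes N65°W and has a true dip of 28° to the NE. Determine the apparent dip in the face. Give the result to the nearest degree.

Angle between strike (N65°W) and section (N80°W): β = 15°.
tan(apparent dip) = tan 28° · sin 15° = 0.1376
α = arctan(0.1376) = 7.84°

8°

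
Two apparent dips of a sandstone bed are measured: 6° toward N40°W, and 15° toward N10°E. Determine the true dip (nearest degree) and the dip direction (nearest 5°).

The two traces are lines in the plane: v₁ = (sin 320°·cos 6°, cos 320°·cos 6°, −sin 6°), v₂ = (sin 10°·cos 15°, cos 10°·cos 15°, −sin 15°).
The plane normal is n = v₁ × v₂ ∝ (0.098, 0.183, 0.736).
Dip δ = arctan(|n_h|/n_z) = arctan(0.207/0.736) = 15.7°.
Dip direction = azimuth of (n_x, n_y) = atan2(0.098, 0.183) = 28°.

true dip 16°, dip direction 030°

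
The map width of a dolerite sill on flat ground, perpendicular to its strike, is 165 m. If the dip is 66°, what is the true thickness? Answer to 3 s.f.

True thickness t = w · sin(dip) = 165 × sin 66°
t = 165 × 0.9135 = 150.735 m

151 m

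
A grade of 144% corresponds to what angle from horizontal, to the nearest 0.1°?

tan θ = 144/100 = 1.4400
θ = arctan(1.4400) = 55.22°

55.2°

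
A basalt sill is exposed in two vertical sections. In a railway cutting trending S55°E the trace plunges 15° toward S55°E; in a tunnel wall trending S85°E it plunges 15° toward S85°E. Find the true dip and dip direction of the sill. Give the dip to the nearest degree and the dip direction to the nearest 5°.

true dip 16°, dip direction 110°

Each apparent-dip line lies in the plane. As unit vectors (x east, y north, z up), v₁ plunges 15°→S55°E and v₂ plunges 15°→S85°E.
n = v₁ × v₂ = (0.122, -0.044, 0.467) (taken with n_z > 0).
Dip δ = arctan(|n_h|/n_z) = arctan(0.129/0.467) = 15.5°.
Dip direction = atan2(0.122, -0.044) = 110° (azimuth of n's horizontal projection).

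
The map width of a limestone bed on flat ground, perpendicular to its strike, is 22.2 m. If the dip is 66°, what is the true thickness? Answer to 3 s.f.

True thickness t = w · sin(dip) = 22.2 × sin 66°
t = 22.2 × 0.9135 = 20.281 m

20.3 m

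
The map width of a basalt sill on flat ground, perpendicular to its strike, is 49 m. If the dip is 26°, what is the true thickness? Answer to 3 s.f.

21.5 m

True thickness t = w · sin(dip) = 49 × sin 26°
t = 49 × 0.4384 = 21.480 m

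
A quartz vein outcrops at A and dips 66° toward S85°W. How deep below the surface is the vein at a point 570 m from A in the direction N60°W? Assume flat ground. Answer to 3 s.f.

1050 m

The hole lies 35° from the dip direction, so the down-dip offset is 570 × cos 35° = 466.92 m.
Depth = down-dip offset × tan(dip) = 466.92 × tan 66° = 466.92 × 2.2460
Depth = 1048.71 m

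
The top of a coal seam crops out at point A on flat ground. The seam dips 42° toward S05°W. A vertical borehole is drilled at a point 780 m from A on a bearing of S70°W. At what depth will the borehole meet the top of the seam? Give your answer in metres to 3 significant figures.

297 m

The hole lies 65° from the dip direction, so the down-dip offset is 780 × cos 65° = 329.64 m.
Depth = down-dip offset × tan(dip) = 329.64 × tan 42° = 329.64 × 0.9004
Depth = 296.81 m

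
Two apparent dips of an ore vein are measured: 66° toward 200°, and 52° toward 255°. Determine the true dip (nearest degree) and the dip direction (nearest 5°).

Each apparent-dip line lies in the plane. As unit vectors (x east, y north, z up), v₁ plunges 66°→200° and v₂ plunges 52°→255°.
n = v₁ × v₂ = (-0.156, -0.434, 0.205) (taken with n_z > 0).
True dip = arccos(n_z / |n|) = arccos(0.4067) = 66.0°.
Dip direction = azimuth of (n_x, n_y) = atan2(-0.156, -0.434) = 200°.

true dip 66°, dip direction 200°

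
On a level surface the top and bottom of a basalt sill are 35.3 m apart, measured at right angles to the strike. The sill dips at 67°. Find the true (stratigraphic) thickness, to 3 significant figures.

True thickness t = w · sin(dip) = 35.3 × sin 67°
t = 35.3 × 0.9205 = 32.494 m

32.5 m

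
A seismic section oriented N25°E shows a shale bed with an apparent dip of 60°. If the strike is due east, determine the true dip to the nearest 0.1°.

62.4°

The section is 65° from the strike.
tan δ = tan α / sin β = tan 60° / sin 65° = 1.7321 / 0.9063 = 1.9111
δ = arctan(1.9111) = 62.38°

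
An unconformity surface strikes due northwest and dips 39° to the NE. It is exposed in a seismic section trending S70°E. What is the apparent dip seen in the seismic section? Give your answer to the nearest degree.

The strike is due northwest and the section trends S70°E; the acute angle between them is β = 25°.
tan α = tan 39° × sin 25° = 0.8098 × 0.4226 = 0.3422
apparent dip = arctan 0.3422 = 18.89°

19°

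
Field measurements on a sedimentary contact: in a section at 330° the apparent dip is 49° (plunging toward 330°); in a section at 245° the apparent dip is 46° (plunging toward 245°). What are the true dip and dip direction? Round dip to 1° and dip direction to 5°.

The two traces are lines in the plane: v₁ = (sin 330°·cos 49°, cos 330°·cos 49°, −sin 49°), v₂ = (sin 245°·cos 46°, cos 245°·cos 46°, −sin 46°).
Cross product v₁ × v₂ gives the pole to the plane: n ∝ (-0.630, 0.239, 0.454).
Dip δ = arctan(|n_h|/n_z) = arctan(0.674/0.454) = 56.0°.
Dip direction = azimuth of (n_x, n_y) = atan2(-0.630, 0.239) = 291°.

true dip 56°, dip direction 290°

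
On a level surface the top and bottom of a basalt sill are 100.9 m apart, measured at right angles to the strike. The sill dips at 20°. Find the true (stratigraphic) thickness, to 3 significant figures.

True thickness t = w · sin(dip) = 100.9 × sin 20°
t = 100.9 × 0.3420 = 34.510 m

34.5 m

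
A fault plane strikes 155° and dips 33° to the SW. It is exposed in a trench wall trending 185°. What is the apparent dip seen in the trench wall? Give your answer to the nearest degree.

18°

Angle between strike (155°) and section (185°): β = 30°.
tan(apparent dip) = tan 33° · sin 30° = 0.3247
α = arctan(0.3247) = 17.99°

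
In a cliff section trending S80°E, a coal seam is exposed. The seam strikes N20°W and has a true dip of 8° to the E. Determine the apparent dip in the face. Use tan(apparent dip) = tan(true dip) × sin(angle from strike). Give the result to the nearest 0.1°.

Angle between strike (N20°W) and section (S80°E): β = 60°.
tan α = tan 8° × sin 60° = 0.1405 × 0.8660 = 0.1217
α = arctan(0.1217) = 6.94°

6.9°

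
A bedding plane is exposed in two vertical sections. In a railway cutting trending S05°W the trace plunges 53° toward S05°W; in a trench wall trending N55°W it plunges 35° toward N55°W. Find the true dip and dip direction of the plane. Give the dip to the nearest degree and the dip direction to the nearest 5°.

true dip 64°, dip direction 235°

Each apparent-dip line lies in the plane. As unit vectors (x east, y north, z up), v₁ plunges 53°→S05°W and v₂ plunges 35°→N55°W.
n = v₁ × v₂ = (-0.719, -0.506, 0.427) (taken with n_z > 0).
tan δ = √(n_x²+n_y²)/n_z = 0.879/0.427, so δ = 64.1°.
Dip direction = azimuth of (n_x, n_y) = atan2(-0.719, -0.506) = 235°.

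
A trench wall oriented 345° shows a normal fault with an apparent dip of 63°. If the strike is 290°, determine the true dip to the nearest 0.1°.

67.3°

β = acute angle between strike 290° and section 345° = 55°.
tan δ = tan α / sin β = tan 63° / sin 55° = 1.9626 / 0.8192 = 2.3959
true dip = arctan 2.3959 = 67.35°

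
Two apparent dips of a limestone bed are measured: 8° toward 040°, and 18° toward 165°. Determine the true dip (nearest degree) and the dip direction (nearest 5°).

true dip 27°, dip direction 115°

The two traces are lines in the plane: v₁ = (sin 40°·cos 8°, cos 40°·cos 8°, −sin 8°), v₂ = (sin 165°·cos 18°, cos 165°·cos 18°, −sin 18°).
Cross product v₁ × v₂ gives the pole to the plane: n ∝ (0.362, -0.162, 0.771).
True dip = arccos(n_z / |n|) = arccos(0.8892) = 27.2°.
Dip direction = atan2(0.362, -0.162) = 114° (azimuth of n's horizontal projection).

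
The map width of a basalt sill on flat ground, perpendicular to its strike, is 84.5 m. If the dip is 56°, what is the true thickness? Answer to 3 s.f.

True thickness t = w · sin(dip) = 84.5 × sin 56°
t = 84.5 × 0.8290 = 70.054 m

70.1 m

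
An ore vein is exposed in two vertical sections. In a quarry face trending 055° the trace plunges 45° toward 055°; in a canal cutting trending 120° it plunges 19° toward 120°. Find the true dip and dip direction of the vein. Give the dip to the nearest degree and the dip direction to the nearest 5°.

Each apparent-dip line lies in the plane. As unit vectors (x east, y north, z up), v₁ plunges 45°→055° and v₂ plunges 19°→120°.
Cross product v₁ × v₂ gives the pole to the plane: n ∝ (0.466, 0.390, 0.606).
True dip = arccos(n_z / |n|) = arccos(0.7058) = 45.1°.
Dip direction = atan2(0.466, 0.390) = 50° (azimuth of n's horizontal projection).

true dip 45°, dip direction 050°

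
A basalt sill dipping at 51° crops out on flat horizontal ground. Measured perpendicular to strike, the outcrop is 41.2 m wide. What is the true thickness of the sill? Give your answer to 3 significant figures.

True thickness t = w · sin(dip) = 41.2 × sin 51°
t = 41.2 × 0.7771 = 32.018 m

32.0 m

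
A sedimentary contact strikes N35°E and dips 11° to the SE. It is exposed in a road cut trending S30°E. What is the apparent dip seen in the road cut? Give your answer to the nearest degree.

10°

The section lies 65° from the strike.
tan(apparent dip) = tan 11° · sin 65° = 0.1762
apparent dip = arctan 0.1762 = 9.99°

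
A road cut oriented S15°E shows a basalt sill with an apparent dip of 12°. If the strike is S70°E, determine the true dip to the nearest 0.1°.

β = acute angle between strike S70°E and section S15°E = 55°.
tan(true dip) = tan 12° / sin 55° = 0.2595
true dip = arctan 0.2595 = 14.55°

14.5°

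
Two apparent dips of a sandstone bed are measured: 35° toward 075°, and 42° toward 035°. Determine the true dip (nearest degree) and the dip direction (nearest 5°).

The two traces are lines in the plane: v₁ = (sin 75°·cos 35°, cos 75°·cos 35°, −sin 35°), v₂ = (sin 35°·cos 42°, cos 35°·cos 42°, −sin 42°).
The plane normal is n = v₁ × v₂ ∝ (0.207, 0.285, 0.391).
True dip = arccos(n_z / |n|) = arccos(0.7431) = 42.0°.
Dip direction = azimuth of (n_x, n_y) = atan2(0.207, 0.285) = 36°.

true dip 42°, dip direction 035°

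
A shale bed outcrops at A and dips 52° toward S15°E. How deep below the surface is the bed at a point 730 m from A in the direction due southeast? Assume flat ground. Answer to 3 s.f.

809 m

The hole lies 30° from the dip direction, so the down-dip offset is 730 × cos 30° = 632.20 m.
Depth = down-dip offset × tan(dip) = 632.20 × tan 52° = 632.20 × 1.2799
Depth = 809.18 m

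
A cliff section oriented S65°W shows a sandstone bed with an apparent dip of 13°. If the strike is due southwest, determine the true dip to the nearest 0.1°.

34.0°

The section is 20° from the strike.
tan(true dip) = tan 13° / sin 20° = 0.6750
δ = arctan(0.6750) = 34.02°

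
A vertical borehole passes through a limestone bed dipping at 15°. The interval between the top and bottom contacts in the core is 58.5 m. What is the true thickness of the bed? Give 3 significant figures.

56.5 m

True thickness t = h · cos(dip) = 58.5 × cos 15°
t = 58.5 × 0.9659 = 56.507 m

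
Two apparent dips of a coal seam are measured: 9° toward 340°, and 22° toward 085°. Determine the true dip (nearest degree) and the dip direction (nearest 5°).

Represent each trace as a vector plunging at its apparent dip toward its trend (east-north-up frame): v₁ = (-0.338, 0.928, -0.156), v₂ = (0.924, 0.081, -0.375).
n = v₁ × v₂ = (0.335, 0.271, 0.885) (taken with n_z > 0).
tan δ = √(n_x²+n_y²)/n_z = 0.431/0.885, so δ = 26.0°.
Dip direction = azimuth of (n_x, n_y) = atan2(0.335, 0.271) = 51°.

true dip 26°, dip direction 050°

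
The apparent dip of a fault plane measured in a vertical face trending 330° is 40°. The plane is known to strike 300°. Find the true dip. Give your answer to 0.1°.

The section is 30° from the strike.
tan(true dip) = tan 40° / sin 30° = 1.6782
true dip = arctan 1.6782 = 59.21°

59.2°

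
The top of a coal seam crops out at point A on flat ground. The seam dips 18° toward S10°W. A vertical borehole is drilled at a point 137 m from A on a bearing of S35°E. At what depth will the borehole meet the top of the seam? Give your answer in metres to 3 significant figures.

31.5 m

The hole lies 45° from the dip direction, so the down-dip offset is 137 × cos 45° = 96.87 m.
Depth = down-dip offset × tan(dip) = 96.87 × tan 18° = 96.87 × 0.3249
Depth = 31.48 m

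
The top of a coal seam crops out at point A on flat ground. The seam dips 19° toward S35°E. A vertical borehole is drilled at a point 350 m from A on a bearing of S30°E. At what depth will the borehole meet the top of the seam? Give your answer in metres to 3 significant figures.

The hole lies 5° from the dip direction, so the down-dip offset is 350 × cos 5° = 348.67 m.
Depth = down-dip offset × tan(dip) = 348.67 × tan 19° = 348.67 × 0.3443
Depth = 120.06 m

120 m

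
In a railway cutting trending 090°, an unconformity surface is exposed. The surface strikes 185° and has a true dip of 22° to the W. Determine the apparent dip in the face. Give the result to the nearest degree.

22°

The strike is 185° and the section trends 090°; the acute angle between them is β = 85°.
tan(apparent dip) = tan 22° · sin 85° = 0.4025
α = arctan(0.4025) = 21.92°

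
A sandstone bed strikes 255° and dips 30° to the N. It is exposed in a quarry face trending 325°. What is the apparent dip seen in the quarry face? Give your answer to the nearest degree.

28°

The section lies 70° from the strike.
tan α = tan 30° × sin 70° = 0.5774 × 0.9397 = 0.5425
α = arctan(0.5425) = 28.48°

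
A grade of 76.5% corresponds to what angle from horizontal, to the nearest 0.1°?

37.4°

tan θ = 76.5/100 = 0.7650
θ = arctan(0.7650) = 37.42°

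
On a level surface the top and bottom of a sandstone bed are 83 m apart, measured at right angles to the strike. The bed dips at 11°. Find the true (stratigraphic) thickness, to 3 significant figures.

15.8 m

True thickness t = w · sin(dip) = 83 × sin 11°
t = 83 × 0.1908 = 15.837 m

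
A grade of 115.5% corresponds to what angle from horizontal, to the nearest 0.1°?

49.1°

tan θ = 115.5/100 = 1.1550
θ = arctan(1.1550) = 49.11°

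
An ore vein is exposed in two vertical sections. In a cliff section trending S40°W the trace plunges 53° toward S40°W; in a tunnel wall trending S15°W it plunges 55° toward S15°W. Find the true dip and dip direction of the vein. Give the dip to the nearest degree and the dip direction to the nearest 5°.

true dip 55°, dip direction 200°

The two traces are lines in the plane: v₁ = (sin 220°·cos 53°, cos 220°·cos 53°, −sin 53°), v₂ = (sin 195°·cos 55°, cos 195°·cos 55°, −sin 55°).
The plane normal is n = v₁ × v₂ ∝ (-0.065, -0.198, 0.146).
tan δ = √(n_x²+n_y²)/n_z = 0.209/0.146, so δ = 55.0°.
Dip direction = atan2(-0.065, -0.198) = 198° (azimuth of n's horizontal projection).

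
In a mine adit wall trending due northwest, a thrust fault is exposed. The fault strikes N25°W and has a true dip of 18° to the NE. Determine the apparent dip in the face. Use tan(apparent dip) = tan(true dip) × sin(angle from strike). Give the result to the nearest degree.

Angle between strike (N25°W) and section (due northwest): β = 20°.
tan(apparent dip) = tan 18° · sin 20° = 0.1111
apparent dip = arctan 0.1111 = 6.34°

6°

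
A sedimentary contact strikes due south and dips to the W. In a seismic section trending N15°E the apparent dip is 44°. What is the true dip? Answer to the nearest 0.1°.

The section is 15° from the strike.
tan(true dip) = tan 44° / sin 15° = 3.7311
δ = arctan(3.7311) = 75.00°

75.0°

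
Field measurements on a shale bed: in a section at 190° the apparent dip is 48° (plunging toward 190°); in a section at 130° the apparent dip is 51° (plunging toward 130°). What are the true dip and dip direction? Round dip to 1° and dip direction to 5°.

Each apparent-dip line lies in the plane. As unit vectors (x east, y north, z up), v₁ plunges 48°→190° and v₂ plunges 51°→130°.
The plane normal is n = v₁ × v₂ ∝ (0.211, -0.449, 0.365).
True dip = arccos(n_z / |n|) = arccos(0.5924) = 53.7°.
Dip direction = atan2(0.211, -0.449) = 155° (azimuth of n's horizontal projection).

true dip 54°, dip direction 155°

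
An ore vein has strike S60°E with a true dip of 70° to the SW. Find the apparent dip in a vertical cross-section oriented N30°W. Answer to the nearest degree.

54°

Angle between strike (S60°E) and section (N30°W): β = 30°.
tan(apparent dip) = tan 70° · sin 30° = 1.3737
α = arctan(1.3737) = 53.95°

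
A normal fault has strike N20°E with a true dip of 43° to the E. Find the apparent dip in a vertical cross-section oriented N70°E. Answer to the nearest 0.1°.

The section lies 50° from the strike.
tan α = tan 43° × sin 50° = 0.9325 × 0.7660 = 0.7143
α = arctan(0.7143) = 35.54°

35.5°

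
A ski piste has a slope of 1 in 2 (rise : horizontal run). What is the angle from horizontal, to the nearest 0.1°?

26.6°

tan θ = 1/2 = 0.5000
θ = arctan(0.5000) = 26.57°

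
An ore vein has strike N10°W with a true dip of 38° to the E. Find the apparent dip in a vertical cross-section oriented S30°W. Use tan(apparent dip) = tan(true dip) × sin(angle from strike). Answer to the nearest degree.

The section lies 40° from the strike.
tan(apparent dip) = tan 38° · sin 40° = 0.5022
α = arctan(0.5022) = 26.67°

27°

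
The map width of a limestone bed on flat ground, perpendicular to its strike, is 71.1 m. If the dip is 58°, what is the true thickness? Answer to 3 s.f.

60.3 m

True thickness t = w · sin(dip) = 71.1 × sin 58°
t = 71.1 × 0.8480 = 60.296 m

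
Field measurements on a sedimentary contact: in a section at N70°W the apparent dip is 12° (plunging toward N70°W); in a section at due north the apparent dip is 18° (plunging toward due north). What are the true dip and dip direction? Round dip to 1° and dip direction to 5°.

true dip 19°, dip direction 340°

Each apparent-dip line lies in the plane. As unit vectors (x east, y north, z up), v₁ plunges 12°→N70°W and v₂ plunges 18°→due north.
Cross product v₁ × v₂ gives the pole to the plane: n ∝ (-0.094, 0.284, 0.874).
True dip = arccos(n_z / |n|) = arccos(0.9461) = 18.9°.
Dip direction = azimuth of (n_x, n_y) = atan2(-0.094, 0.284) = 342°.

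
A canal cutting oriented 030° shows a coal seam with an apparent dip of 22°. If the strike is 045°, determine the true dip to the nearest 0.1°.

57.4°

The section is 15° from the strike.
tan δ = tan α / sin β = tan 22° / sin 15° = 0.4040 / 0.2588 = 1.5610
true dip = arctan 1.5610 = 57.36°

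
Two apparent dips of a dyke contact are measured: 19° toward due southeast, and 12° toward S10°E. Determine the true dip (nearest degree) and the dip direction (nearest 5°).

The two traces are lines in the plane: v₁ = (sin 135°·cos 19°, cos 135°·cos 19°, −sin 19°), v₂ = (sin 170°·cos 12°, cos 170°·cos 12°, −sin 12°).
Cross product v₁ × v₂ gives the pole to the plane: n ∝ (0.175, -0.084, 0.530).
Dip δ = arctan(|n_h|/n_z) = arctan(0.194/0.530) = 20.1°.
The horizontal component of n points toward azimuth atan2(n_x, n_y) = 116°, the dip direction.

true dip 20°, dip direction 115°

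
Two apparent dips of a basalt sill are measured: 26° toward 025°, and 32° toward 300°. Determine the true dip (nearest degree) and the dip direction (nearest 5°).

Each apparent-dip line lies in the plane. As unit vectors (x east, y north, z up), v₁ plunges 26°→025° and v₂ plunges 32°→300°.
n = v₁ × v₂ = (-0.246, 0.523, 0.759) (taken with n_z > 0).
Dip δ = arctan(|n_h|/n_z) = arctan(0.578/0.759) = 37.3°.
Dip direction = atan2(-0.246, 0.523) = 335° (azimuth of n's horizontal projection).

true dip 37°, dip direction 335°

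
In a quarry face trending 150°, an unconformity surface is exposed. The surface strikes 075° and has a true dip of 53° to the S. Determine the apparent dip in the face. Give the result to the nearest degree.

The strike is 075° and the section trends 150°; the acute angle between them is β = 75°.
tan α = tan 53° × sin 75° = 1.3270 × 0.9659 = 1.2818
apparent dip = arctan 1.2818 = 52.04°

52°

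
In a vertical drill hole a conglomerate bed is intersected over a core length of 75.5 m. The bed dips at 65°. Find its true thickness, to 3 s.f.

True thickness t = h · cos(dip) = 75.5 × cos 65°
t = 75.5 × 0.4226 = 31.908 m

31.9 m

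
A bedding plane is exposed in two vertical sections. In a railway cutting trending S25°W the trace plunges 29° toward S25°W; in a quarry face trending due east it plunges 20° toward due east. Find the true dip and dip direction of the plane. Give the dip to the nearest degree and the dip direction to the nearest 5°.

true dip 41°, dip direction 155°

Represent each trace as a vector plunging at its apparent dip toward its trend (east-north-up frame): v₁ = (-0.370, -0.793, -0.485), v₂ = (0.940, 0.000, -0.342).
n = v₁ × v₂ = (0.271, -0.582, 0.745) (taken with n_z > 0).
tan δ = √(n_x²+n_y²)/n_z = 0.642/0.745, so δ = 40.8°.
The horizontal component of n points toward azimuth atan2(n_x, n_y) = 155°, the dip direction.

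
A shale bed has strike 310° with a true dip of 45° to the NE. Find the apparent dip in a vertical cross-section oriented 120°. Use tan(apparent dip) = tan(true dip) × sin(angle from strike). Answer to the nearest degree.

The strike is 310° and the section trends 120°; the acute angle between them is β = 10°.
tan(apparent dip) = tan 45° · sin 10° = 0.1736
apparent dip = arctan 0.1736 = 9.85°

10°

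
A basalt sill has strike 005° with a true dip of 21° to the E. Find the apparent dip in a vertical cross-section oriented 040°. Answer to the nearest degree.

12°

Angle between strike (005°) and section (040°): β = 35°.
tan(apparent dip) = tan 21° · sin 35° = 0.2202
apparent dip = arctan 0.2202 = 12.42°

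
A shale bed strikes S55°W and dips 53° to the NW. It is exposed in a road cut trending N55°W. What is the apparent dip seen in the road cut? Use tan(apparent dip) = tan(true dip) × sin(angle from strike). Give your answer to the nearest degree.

51°

The strike is S55°W and the section trends N55°W; the acute angle between them is β = 70°.
tan α = tan 53° × sin 70° = 1.3270 × 0.9397 = 1.2470
apparent dip = arctan 1.2470 = 51.27°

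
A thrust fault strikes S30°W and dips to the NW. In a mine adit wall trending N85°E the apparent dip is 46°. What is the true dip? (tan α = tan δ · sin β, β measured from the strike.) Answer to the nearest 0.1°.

51.7°

The section is 55° from the strike.
tan δ = tan α / sin β = tan 46° / sin 55° = 1.0355 / 0.8192 = 1.2641
true dip = arctan 1.2641 = 51.65°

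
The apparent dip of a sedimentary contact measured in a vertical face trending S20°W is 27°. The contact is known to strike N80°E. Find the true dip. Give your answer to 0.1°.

β = acute angle between strike N80°E and section S20°W = 60°.
tan δ = tan α / sin β = tan 27° / sin 60° = 0.5095 / 0.8660 = 0.5883
δ = arctan(0.5883) = 30.47°

30.5°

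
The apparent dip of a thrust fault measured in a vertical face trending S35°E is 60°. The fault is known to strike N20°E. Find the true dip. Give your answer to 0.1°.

The section is 55° from the strike.
tan δ = tan α / sin β = tan 60° / sin 55° = 1.7321 / 0.8192 = 2.1144
true dip = arctan 2.1144 = 64.69°

64.7°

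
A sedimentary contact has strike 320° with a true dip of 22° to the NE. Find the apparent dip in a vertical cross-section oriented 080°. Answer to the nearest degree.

19°

The section lies 60° from the strike.
tan α = tan 22° × sin 60° = 0.4040 × 0.8660 = 0.3499
apparent dip = arctan 0.3499 = 19.28°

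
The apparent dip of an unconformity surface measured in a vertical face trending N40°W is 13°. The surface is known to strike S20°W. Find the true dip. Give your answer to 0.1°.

14.9°

The section is 60° from the strike.
tan(true dip) = tan 13° / sin 60° = 0.2666
true dip = arctan 0.2666 = 14.93°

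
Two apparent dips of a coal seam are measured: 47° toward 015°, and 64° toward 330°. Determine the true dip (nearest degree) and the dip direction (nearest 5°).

true dip 65°, dip direction 315°

Represent each trace as a vector plunging at its apparent dip toward its trend (east-north-up frame): v₁ = (0.177, 0.659, -0.731), v₂ = (-0.219, 0.380, -0.899).
n = v₁ × v₂ = (-0.314, 0.319, 0.211) (taken with n_z > 0).
tan δ = √(n_x²+n_y²)/n_z = 0.448/0.211, so δ = 64.7°.
Dip direction = azimuth of (n_x, n_y) = atan2(-0.314, 0.319) = 315°.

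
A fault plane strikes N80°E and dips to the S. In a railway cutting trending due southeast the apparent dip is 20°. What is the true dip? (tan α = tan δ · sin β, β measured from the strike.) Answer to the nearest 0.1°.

β = acute angle between strike N80°E and section due southeast = 55°.
tan(true dip) = tan 20° / sin 55° = 0.4443
true dip = arctan 0.4443 = 23.96°

24.0°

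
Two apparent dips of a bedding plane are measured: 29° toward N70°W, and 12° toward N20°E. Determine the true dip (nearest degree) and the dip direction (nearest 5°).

Each apparent-dip line lies in the plane. As unit vectors (x east, y north, z up), v₁ plunges 29°→N70°W and v₂ plunges 12°→N20°E.
The plane normal is n = v₁ × v₂ ∝ (-0.383, 0.333, 0.856).
tan δ = √(n_x²+n_y²)/n_z = 0.508/0.856, so δ = 30.7°.
Dip direction = azimuth of (n_x, n_y) = atan2(-0.383, 0.333) = 311°.

true dip 31°, dip direction 310°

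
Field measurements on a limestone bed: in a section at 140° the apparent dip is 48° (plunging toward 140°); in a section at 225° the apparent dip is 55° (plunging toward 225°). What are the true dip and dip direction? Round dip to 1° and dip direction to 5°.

The two traces are lines in the plane: v₁ = (sin 140°·cos 48°, cos 140°·cos 48°, −sin 48°), v₂ = (sin 225°·cos 55°, cos 225°·cos 55°, −sin 55°).
The plane normal is n = v₁ × v₂ ∝ (-0.118, -0.654, 0.382).
Dip δ = arctan(|n_h|/n_z) = arctan(0.664/0.382) = 60.1°.
Dip direction = azimuth of (n_x, n_y) = atan2(-0.118, -0.654) = 190°.

true dip 60°, dip direction 190°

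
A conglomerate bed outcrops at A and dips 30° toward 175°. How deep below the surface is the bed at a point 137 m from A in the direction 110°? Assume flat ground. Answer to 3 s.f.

33.4 m

The hole lies 65° from the dip direction, so the down-dip offset is 137 × cos 65° = 57.90 m.
Depth = down-dip offset × tan(dip) = 57.90 × tan 30° = 57.90 × 0.5774
Depth = 33.43 m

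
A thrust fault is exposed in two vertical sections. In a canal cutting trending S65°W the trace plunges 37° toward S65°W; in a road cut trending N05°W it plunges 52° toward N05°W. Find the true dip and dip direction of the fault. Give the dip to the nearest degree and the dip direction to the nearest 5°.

Each apparent-dip line lies in the plane. As unit vectors (x east, y north, z up), v₁ plunges 37°→S65°W and v₂ plunges 52°→N05°W.
n = v₁ × v₂ = (-0.635, 0.538, 0.462) (taken with n_z > 0).
tan δ = √(n_x²+n_y²)/n_z = 0.832/0.462, so δ = 61.0°.
The horizontal component of n points toward azimuth atan2(n_x, n_y) = 310°, the dip direction.

true dip 61°, dip direction 310°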